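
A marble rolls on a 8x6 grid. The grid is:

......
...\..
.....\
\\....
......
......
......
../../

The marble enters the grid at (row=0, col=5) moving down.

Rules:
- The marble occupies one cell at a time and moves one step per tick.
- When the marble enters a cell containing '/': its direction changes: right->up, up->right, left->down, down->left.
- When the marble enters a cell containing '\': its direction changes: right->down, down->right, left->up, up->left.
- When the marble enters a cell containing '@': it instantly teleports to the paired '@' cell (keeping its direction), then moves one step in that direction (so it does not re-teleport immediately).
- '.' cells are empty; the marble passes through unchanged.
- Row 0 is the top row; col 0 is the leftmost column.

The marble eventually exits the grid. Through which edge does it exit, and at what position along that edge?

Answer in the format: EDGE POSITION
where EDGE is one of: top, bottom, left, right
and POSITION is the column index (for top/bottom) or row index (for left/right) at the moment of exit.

Answer: right 2

Derivation:
Step 1: enter (0,5), '.' pass, move down to (1,5)
Step 2: enter (1,5), '.' pass, move down to (2,5)
Step 3: enter (2,5), '\' deflects down->right, move right to (2,6)
Step 4: at (2,6) — EXIT via right edge, pos 2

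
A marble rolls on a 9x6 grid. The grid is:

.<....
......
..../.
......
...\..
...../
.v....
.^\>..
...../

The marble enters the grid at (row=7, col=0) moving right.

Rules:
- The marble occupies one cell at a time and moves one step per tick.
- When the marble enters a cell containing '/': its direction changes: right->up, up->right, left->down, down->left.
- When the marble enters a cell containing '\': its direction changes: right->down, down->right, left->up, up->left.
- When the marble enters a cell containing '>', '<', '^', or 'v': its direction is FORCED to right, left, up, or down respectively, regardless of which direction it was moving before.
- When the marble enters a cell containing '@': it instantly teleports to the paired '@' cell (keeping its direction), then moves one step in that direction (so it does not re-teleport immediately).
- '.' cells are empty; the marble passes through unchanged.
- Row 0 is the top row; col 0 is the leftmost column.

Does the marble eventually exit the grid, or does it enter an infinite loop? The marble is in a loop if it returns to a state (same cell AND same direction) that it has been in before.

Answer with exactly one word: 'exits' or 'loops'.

Answer: loops

Derivation:
Step 1: enter (7,0), '.' pass, move right to (7,1)
Step 2: enter (7,1), '^' forces right->up, move up to (6,1)
Step 3: enter (6,1), 'v' forces up->down, move down to (7,1)
Step 4: enter (7,1), '^' forces down->up, move up to (6,1)
Step 5: at (6,1) dir=up — LOOP DETECTED (seen before)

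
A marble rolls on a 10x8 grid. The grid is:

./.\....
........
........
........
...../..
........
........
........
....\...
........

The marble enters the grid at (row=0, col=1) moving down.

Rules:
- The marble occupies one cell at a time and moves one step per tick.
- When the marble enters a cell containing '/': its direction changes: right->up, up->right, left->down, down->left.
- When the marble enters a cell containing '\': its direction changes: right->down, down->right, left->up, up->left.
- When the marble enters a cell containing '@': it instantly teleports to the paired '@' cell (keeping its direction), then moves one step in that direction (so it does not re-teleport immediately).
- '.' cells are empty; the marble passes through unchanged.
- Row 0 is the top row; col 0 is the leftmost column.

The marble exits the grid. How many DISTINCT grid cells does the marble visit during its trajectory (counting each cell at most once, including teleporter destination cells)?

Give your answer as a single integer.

Step 1: enter (0,1), '/' deflects down->left, move left to (0,0)
Step 2: enter (0,0), '.' pass, move left to (0,-1)
Step 3: at (0,-1) — EXIT via left edge, pos 0
Distinct cells visited: 2 (path length 2)

Answer: 2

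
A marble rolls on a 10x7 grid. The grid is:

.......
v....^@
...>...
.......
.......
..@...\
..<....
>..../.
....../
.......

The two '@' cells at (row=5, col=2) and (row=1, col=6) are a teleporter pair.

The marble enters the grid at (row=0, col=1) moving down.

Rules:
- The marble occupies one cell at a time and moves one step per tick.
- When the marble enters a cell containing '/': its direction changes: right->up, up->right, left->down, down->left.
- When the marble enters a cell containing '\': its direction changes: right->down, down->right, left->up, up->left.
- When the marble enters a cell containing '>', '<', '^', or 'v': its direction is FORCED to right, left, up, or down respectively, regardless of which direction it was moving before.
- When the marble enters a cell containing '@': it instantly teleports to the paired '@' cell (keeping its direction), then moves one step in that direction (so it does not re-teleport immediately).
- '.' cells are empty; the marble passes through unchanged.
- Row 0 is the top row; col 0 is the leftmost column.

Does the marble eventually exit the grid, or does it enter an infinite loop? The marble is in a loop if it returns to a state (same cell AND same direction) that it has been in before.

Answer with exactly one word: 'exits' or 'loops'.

Step 1: enter (0,1), '.' pass, move down to (1,1)
Step 2: enter (1,1), '.' pass, move down to (2,1)
Step 3: enter (2,1), '.' pass, move down to (3,1)
Step 4: enter (3,1), '.' pass, move down to (4,1)
Step 5: enter (4,1), '.' pass, move down to (5,1)
Step 6: enter (5,1), '.' pass, move down to (6,1)
Step 7: enter (6,1), '.' pass, move down to (7,1)
Step 8: enter (7,1), '.' pass, move down to (8,1)
Step 9: enter (8,1), '.' pass, move down to (9,1)
Step 10: enter (9,1), '.' pass, move down to (10,1)
Step 11: at (10,1) — EXIT via bottom edge, pos 1

Answer: exits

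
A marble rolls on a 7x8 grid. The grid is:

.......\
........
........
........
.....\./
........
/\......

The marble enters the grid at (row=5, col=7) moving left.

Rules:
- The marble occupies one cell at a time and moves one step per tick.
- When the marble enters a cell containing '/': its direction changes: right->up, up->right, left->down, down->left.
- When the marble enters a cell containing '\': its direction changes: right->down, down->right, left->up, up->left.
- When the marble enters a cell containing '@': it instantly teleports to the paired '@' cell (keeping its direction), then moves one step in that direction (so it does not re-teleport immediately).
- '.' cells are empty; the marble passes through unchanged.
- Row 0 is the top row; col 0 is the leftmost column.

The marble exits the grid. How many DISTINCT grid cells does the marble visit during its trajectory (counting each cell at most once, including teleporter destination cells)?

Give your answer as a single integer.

Answer: 8

Derivation:
Step 1: enter (5,7), '.' pass, move left to (5,6)
Step 2: enter (5,6), '.' pass, move left to (5,5)
Step 3: enter (5,5), '.' pass, move left to (5,4)
Step 4: enter (5,4), '.' pass, move left to (5,3)
Step 5: enter (5,3), '.' pass, move left to (5,2)
Step 6: enter (5,2), '.' pass, move left to (5,1)
Step 7: enter (5,1), '.' pass, move left to (5,0)
Step 8: enter (5,0), '.' pass, move left to (5,-1)
Step 9: at (5,-1) — EXIT via left edge, pos 5
Distinct cells visited: 8 (path length 8)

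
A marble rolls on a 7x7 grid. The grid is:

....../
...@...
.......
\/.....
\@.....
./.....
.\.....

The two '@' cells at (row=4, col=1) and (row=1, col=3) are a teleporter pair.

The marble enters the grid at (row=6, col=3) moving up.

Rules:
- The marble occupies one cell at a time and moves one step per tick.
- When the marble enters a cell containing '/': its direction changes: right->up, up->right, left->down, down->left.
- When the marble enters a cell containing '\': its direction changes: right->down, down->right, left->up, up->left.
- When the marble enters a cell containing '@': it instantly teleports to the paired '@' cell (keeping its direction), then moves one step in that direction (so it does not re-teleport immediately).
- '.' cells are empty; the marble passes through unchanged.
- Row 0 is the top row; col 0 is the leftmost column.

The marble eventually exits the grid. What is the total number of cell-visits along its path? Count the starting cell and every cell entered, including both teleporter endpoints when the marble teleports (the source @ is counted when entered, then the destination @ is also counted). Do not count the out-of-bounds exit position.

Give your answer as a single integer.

Step 1: enter (6,3), '.' pass, move up to (5,3)
Step 2: enter (5,3), '.' pass, move up to (4,3)
Step 3: enter (4,3), '.' pass, move up to (3,3)
Step 4: enter (3,3), '.' pass, move up to (2,3)
Step 5: enter (2,3), '.' pass, move up to (1,3)
Step 6: enter (1,3), '@' teleport (1,3)->(4,1), also enter (4,1), move up to (3,1)
Step 7: enter (3,1), '/' deflects up->right, move right to (3,2)
Step 8: enter (3,2), '.' pass, move right to (3,3)
Step 9: enter (3,3), '.' pass, move right to (3,4)
Step 10: enter (3,4), '.' pass, move right to (3,5)
Step 11: enter (3,5), '.' pass, move right to (3,6)
Step 12: enter (3,6), '.' pass, move right to (3,7)
Step 13: at (3,7) — EXIT via right edge, pos 3
Path length (cell visits): 13

Answer: 13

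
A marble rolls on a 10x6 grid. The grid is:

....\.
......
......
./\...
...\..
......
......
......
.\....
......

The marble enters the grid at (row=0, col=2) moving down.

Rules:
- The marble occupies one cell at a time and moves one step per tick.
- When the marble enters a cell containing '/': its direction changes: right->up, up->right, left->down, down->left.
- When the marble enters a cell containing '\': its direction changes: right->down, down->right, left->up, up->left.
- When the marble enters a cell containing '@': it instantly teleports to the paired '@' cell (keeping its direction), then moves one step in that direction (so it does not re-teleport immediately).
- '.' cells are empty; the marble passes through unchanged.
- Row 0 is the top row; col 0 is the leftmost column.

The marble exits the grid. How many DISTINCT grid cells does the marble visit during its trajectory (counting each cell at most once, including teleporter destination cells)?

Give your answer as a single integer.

Step 1: enter (0,2), '.' pass, move down to (1,2)
Step 2: enter (1,2), '.' pass, move down to (2,2)
Step 3: enter (2,2), '.' pass, move down to (3,2)
Step 4: enter (3,2), '\' deflects down->right, move right to (3,3)
Step 5: enter (3,3), '.' pass, move right to (3,4)
Step 6: enter (3,4), '.' pass, move right to (3,5)
Step 7: enter (3,5), '.' pass, move right to (3,6)
Step 8: at (3,6) — EXIT via right edge, pos 3
Distinct cells visited: 7 (path length 7)

Answer: 7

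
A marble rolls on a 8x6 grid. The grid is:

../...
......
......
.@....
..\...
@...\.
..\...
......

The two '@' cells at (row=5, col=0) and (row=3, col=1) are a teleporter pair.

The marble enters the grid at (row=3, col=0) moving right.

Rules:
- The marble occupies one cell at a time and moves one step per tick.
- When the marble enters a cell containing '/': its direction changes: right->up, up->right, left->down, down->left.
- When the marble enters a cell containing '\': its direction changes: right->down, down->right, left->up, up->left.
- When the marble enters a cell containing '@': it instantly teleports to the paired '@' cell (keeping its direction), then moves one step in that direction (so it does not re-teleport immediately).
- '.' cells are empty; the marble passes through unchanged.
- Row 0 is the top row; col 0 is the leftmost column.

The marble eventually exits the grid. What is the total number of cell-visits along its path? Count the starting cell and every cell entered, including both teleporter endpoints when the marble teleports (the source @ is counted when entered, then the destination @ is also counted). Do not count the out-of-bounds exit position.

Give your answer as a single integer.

Answer: 9

Derivation:
Step 1: enter (3,0), '.' pass, move right to (3,1)
Step 2: enter (3,1), '@' teleport (3,1)->(5,0), also enter (5,0), move right to (5,1)
Step 3: enter (5,1), '.' pass, move right to (5,2)
Step 4: enter (5,2), '.' pass, move right to (5,3)
Step 5: enter (5,3), '.' pass, move right to (5,4)
Step 6: enter (5,4), '\' deflects right->down, move down to (6,4)
Step 7: enter (6,4), '.' pass, move down to (7,4)
Step 8: enter (7,4), '.' pass, move down to (8,4)
Step 9: at (8,4) — EXIT via bottom edge, pos 4
Path length (cell visits): 9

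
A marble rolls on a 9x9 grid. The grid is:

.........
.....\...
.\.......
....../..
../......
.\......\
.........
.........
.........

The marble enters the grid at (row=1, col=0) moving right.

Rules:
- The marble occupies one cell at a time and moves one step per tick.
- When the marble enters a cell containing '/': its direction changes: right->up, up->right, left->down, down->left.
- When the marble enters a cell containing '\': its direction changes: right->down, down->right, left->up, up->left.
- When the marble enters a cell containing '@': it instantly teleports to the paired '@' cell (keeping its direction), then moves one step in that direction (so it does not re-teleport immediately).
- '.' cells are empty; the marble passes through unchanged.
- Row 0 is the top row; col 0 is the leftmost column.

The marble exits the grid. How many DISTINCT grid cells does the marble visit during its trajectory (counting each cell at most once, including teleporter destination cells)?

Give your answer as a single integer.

Answer: 13

Derivation:
Step 1: enter (1,0), '.' pass, move right to (1,1)
Step 2: enter (1,1), '.' pass, move right to (1,2)
Step 3: enter (1,2), '.' pass, move right to (1,3)
Step 4: enter (1,3), '.' pass, move right to (1,4)
Step 5: enter (1,4), '.' pass, move right to (1,5)
Step 6: enter (1,5), '\' deflects right->down, move down to (2,5)
Step 7: enter (2,5), '.' pass, move down to (3,5)
Step 8: enter (3,5), '.' pass, move down to (4,5)
Step 9: enter (4,5), '.' pass, move down to (5,5)
Step 10: enter (5,5), '.' pass, move down to (6,5)
Step 11: enter (6,5), '.' pass, move down to (7,5)
Step 12: enter (7,5), '.' pass, move down to (8,5)
Step 13: enter (8,5), '.' pass, move down to (9,5)
Step 14: at (9,5) — EXIT via bottom edge, pos 5
Distinct cells visited: 13 (path length 13)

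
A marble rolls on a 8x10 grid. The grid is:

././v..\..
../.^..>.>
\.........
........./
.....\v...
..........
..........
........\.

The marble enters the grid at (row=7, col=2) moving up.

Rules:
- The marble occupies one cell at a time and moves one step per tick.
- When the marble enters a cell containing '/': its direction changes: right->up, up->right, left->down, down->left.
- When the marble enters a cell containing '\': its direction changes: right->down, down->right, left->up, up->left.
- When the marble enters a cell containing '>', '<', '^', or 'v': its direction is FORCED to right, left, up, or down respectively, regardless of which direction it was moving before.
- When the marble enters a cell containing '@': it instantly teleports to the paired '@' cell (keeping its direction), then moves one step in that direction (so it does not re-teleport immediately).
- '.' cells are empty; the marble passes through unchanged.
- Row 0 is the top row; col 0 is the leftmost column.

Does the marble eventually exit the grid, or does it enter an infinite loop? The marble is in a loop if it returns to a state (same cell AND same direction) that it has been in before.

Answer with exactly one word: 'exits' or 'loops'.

Step 1: enter (7,2), '.' pass, move up to (6,2)
Step 2: enter (6,2), '.' pass, move up to (5,2)
Step 3: enter (5,2), '.' pass, move up to (4,2)
Step 4: enter (4,2), '.' pass, move up to (3,2)
Step 5: enter (3,2), '.' pass, move up to (2,2)
Step 6: enter (2,2), '.' pass, move up to (1,2)
Step 7: enter (1,2), '/' deflects up->right, move right to (1,3)
Step 8: enter (1,3), '.' pass, move right to (1,4)
Step 9: enter (1,4), '^' forces right->up, move up to (0,4)
Step 10: enter (0,4), 'v' forces up->down, move down to (1,4)
Step 11: enter (1,4), '^' forces down->up, move up to (0,4)
Step 12: at (0,4) dir=up — LOOP DETECTED (seen before)

Answer: loops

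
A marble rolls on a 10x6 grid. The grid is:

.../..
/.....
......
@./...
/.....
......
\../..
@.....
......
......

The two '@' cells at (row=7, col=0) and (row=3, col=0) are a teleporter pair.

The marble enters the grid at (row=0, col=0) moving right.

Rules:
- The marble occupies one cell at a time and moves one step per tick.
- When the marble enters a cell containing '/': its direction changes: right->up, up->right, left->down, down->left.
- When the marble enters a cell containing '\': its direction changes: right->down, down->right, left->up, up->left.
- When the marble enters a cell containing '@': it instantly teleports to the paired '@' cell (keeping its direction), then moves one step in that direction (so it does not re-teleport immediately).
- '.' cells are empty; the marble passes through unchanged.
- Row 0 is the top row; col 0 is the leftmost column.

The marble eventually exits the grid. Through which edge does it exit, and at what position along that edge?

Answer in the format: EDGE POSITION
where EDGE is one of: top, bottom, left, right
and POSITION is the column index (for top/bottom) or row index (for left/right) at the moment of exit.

Step 1: enter (0,0), '.' pass, move right to (0,1)
Step 2: enter (0,1), '.' pass, move right to (0,2)
Step 3: enter (0,2), '.' pass, move right to (0,3)
Step 4: enter (0,3), '/' deflects right->up, move up to (-1,3)
Step 5: at (-1,3) — EXIT via top edge, pos 3

Answer: top 3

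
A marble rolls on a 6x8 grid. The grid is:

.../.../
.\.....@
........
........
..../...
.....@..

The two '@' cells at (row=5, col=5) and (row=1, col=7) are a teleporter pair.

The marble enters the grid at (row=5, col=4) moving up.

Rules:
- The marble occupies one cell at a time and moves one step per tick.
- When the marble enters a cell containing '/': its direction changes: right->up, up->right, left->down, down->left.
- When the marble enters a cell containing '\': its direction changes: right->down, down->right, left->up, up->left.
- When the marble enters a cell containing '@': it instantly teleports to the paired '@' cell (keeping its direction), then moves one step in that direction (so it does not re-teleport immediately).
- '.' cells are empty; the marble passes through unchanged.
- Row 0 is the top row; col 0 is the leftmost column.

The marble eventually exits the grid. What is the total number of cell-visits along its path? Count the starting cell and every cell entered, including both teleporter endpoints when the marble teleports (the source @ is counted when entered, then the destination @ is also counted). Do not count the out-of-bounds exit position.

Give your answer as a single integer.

Step 1: enter (5,4), '.' pass, move up to (4,4)
Step 2: enter (4,4), '/' deflects up->right, move right to (4,5)
Step 3: enter (4,5), '.' pass, move right to (4,6)
Step 4: enter (4,6), '.' pass, move right to (4,7)
Step 5: enter (4,7), '.' pass, move right to (4,8)
Step 6: at (4,8) — EXIT via right edge, pos 4
Path length (cell visits): 5

Answer: 5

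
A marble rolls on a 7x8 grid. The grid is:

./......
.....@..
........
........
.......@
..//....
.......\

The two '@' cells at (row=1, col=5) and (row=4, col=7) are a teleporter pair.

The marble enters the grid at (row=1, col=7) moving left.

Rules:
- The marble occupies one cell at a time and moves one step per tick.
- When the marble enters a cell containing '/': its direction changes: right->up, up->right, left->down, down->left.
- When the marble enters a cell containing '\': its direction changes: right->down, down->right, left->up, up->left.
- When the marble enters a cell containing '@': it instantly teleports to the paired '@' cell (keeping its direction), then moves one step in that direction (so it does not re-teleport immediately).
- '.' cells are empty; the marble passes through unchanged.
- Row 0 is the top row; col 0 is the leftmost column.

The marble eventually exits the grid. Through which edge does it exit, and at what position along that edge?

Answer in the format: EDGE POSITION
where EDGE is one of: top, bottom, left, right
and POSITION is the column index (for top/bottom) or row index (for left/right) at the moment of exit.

Answer: left 4

Derivation:
Step 1: enter (1,7), '.' pass, move left to (1,6)
Step 2: enter (1,6), '.' pass, move left to (1,5)
Step 3: enter (1,5), '@' teleport (1,5)->(4,7), also enter (4,7), move left to (4,6)
Step 4: enter (4,6), '.' pass, move left to (4,5)
Step 5: enter (4,5), '.' pass, move left to (4,4)
Step 6: enter (4,4), '.' pass, move left to (4,3)
Step 7: enter (4,3), '.' pass, move left to (4,2)
Step 8: enter (4,2), '.' pass, move left to (4,1)
Step 9: enter (4,1), '.' pass, move left to (4,0)
Step 10: enter (4,0), '.' pass, move left to (4,-1)
Step 11: at (4,-1) — EXIT via left edge, pos 4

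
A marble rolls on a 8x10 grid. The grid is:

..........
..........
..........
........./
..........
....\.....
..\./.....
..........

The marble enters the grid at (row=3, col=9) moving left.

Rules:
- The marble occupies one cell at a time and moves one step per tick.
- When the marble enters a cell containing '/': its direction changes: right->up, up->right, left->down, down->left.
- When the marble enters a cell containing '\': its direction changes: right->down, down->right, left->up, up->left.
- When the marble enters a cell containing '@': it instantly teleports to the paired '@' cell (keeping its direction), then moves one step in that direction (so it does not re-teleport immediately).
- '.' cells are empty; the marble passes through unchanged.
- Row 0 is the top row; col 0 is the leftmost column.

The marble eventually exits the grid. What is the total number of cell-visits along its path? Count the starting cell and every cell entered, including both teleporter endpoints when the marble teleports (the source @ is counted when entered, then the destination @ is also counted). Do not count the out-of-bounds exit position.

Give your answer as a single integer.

Answer: 5

Derivation:
Step 1: enter (3,9), '/' deflects left->down, move down to (4,9)
Step 2: enter (4,9), '.' pass, move down to (5,9)
Step 3: enter (5,9), '.' pass, move down to (6,9)
Step 4: enter (6,9), '.' pass, move down to (7,9)
Step 5: enter (7,9), '.' pass, move down to (8,9)
Step 6: at (8,9) — EXIT via bottom edge, pos 9
Path length (cell visits): 5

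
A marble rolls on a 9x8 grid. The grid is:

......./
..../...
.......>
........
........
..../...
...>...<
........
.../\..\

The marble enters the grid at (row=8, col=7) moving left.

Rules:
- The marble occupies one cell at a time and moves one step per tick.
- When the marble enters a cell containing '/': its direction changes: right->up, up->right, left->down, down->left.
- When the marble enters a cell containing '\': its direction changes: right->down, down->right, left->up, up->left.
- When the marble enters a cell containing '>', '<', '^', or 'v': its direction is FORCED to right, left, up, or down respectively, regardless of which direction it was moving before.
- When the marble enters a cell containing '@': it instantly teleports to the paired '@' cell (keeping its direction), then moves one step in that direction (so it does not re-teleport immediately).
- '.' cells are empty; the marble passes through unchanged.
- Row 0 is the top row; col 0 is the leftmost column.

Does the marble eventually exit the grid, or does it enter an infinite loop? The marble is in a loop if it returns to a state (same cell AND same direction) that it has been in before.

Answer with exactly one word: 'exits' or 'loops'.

Answer: loops

Derivation:
Step 1: enter (8,7), '\' deflects left->up, move up to (7,7)
Step 2: enter (7,7), '.' pass, move up to (6,7)
Step 3: enter (6,7), '<' forces up->left, move left to (6,6)
Step 4: enter (6,6), '.' pass, move left to (6,5)
Step 5: enter (6,5), '.' pass, move left to (6,4)
Step 6: enter (6,4), '.' pass, move left to (6,3)
Step 7: enter (6,3), '>' forces left->right, move right to (6,4)
Step 8: enter (6,4), '.' pass, move right to (6,5)
Step 9: enter (6,5), '.' pass, move right to (6,6)
Step 10: enter (6,6), '.' pass, move right to (6,7)
Step 11: enter (6,7), '<' forces right->left, move left to (6,6)
Step 12: at (6,6) dir=left — LOOP DETECTED (seen before)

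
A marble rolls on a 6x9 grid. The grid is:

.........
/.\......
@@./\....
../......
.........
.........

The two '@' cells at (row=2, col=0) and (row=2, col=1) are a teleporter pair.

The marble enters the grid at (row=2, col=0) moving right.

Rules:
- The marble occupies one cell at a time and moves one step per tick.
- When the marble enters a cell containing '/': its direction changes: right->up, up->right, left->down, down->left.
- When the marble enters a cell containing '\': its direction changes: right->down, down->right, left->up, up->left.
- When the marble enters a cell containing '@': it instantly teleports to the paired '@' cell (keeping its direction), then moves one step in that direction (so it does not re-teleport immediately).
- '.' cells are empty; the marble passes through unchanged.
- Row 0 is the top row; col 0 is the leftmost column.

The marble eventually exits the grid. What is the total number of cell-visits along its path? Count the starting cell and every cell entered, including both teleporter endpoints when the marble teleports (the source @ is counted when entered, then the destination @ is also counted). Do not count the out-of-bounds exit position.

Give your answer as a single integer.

Answer: 6

Derivation:
Step 1: enter (2,0), '@' teleport (2,0)->(2,1), also enter (2,1), move right to (2,2)
Step 2: enter (2,2), '.' pass, move right to (2,3)
Step 3: enter (2,3), '/' deflects right->up, move up to (1,3)
Step 4: enter (1,3), '.' pass, move up to (0,3)
Step 5: enter (0,3), '.' pass, move up to (-1,3)
Step 6: at (-1,3) — EXIT via top edge, pos 3
Path length (cell visits): 6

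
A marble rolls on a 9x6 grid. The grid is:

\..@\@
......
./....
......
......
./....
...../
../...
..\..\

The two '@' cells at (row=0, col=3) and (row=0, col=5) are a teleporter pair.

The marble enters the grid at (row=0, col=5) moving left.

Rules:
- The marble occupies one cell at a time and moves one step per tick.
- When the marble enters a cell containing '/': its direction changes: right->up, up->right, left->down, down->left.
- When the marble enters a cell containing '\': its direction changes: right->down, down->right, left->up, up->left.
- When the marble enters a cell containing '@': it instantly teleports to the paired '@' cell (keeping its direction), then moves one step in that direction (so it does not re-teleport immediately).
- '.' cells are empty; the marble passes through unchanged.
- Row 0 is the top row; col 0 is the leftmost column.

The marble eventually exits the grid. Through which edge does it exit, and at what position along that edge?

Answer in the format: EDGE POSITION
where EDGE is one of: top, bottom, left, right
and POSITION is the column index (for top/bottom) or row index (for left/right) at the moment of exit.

Answer: top 0

Derivation:
Step 1: enter (0,5), '@' teleport (0,5)->(0,3), also enter (0,3), move left to (0,2)
Step 2: enter (0,2), '.' pass, move left to (0,1)
Step 3: enter (0,1), '.' pass, move left to (0,0)
Step 4: enter (0,0), '\' deflects left->up, move up to (-1,0)
Step 5: at (-1,0) — EXIT via top edge, pos 0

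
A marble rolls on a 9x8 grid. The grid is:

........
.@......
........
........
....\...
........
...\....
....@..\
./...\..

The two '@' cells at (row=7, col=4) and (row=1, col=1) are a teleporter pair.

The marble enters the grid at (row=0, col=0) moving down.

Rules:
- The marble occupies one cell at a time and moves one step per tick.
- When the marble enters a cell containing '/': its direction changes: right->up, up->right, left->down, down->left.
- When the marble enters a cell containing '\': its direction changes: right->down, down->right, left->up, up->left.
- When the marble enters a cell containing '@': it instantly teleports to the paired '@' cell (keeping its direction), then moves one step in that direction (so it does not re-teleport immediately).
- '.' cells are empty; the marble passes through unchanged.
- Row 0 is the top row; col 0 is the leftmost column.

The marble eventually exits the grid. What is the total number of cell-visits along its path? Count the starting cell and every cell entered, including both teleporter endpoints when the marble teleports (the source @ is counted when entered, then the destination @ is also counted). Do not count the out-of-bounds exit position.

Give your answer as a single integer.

Step 1: enter (0,0), '.' pass, move down to (1,0)
Step 2: enter (1,0), '.' pass, move down to (2,0)
Step 3: enter (2,0), '.' pass, move down to (3,0)
Step 4: enter (3,0), '.' pass, move down to (4,0)
Step 5: enter (4,0), '.' pass, move down to (5,0)
Step 6: enter (5,0), '.' pass, move down to (6,0)
Step 7: enter (6,0), '.' pass, move down to (7,0)
Step 8: enter (7,0), '.' pass, move down to (8,0)
Step 9: enter (8,0), '.' pass, move down to (9,0)
Step 10: at (9,0) — EXIT via bottom edge, pos 0
Path length (cell visits): 9

Answer: 9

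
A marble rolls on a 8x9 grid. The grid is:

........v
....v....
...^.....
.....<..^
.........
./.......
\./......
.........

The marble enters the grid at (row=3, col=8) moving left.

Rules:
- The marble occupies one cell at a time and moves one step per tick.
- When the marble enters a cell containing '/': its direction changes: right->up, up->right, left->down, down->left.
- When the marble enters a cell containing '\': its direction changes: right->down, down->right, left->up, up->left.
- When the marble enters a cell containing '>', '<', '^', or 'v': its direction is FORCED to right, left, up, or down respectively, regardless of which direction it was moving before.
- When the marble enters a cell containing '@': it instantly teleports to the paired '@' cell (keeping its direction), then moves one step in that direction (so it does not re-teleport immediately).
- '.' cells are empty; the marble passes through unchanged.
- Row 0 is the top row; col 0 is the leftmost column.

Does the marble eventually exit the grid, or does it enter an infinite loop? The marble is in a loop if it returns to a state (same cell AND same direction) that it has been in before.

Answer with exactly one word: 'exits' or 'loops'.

Answer: loops

Derivation:
Step 1: enter (3,8), '^' forces left->up, move up to (2,8)
Step 2: enter (2,8), '.' pass, move up to (1,8)
Step 3: enter (1,8), '.' pass, move up to (0,8)
Step 4: enter (0,8), 'v' forces up->down, move down to (1,8)
Step 5: enter (1,8), '.' pass, move down to (2,8)
Step 6: enter (2,8), '.' pass, move down to (3,8)
Step 7: enter (3,8), '^' forces down->up, move up to (2,8)
Step 8: at (2,8) dir=up — LOOP DETECTED (seen before)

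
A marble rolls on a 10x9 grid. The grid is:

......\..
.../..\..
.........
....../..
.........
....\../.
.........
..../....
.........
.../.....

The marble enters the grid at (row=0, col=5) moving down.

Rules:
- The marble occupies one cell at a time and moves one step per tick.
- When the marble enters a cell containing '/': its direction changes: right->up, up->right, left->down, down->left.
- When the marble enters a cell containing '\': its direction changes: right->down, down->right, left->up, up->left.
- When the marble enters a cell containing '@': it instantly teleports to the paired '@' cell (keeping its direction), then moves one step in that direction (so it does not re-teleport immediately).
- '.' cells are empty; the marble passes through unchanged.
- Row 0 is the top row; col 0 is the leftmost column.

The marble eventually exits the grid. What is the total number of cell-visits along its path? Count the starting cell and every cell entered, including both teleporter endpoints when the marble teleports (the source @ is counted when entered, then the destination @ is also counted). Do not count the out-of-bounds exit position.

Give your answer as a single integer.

Step 1: enter (0,5), '.' pass, move down to (1,5)
Step 2: enter (1,5), '.' pass, move down to (2,5)
Step 3: enter (2,5), '.' pass, move down to (3,5)
Step 4: enter (3,5), '.' pass, move down to (4,5)
Step 5: enter (4,5), '.' pass, move down to (5,5)
Step 6: enter (5,5), '.' pass, move down to (6,5)
Step 7: enter (6,5), '.' pass, move down to (7,5)
Step 8: enter (7,5), '.' pass, move down to (8,5)
Step 9: enter (8,5), '.' pass, move down to (9,5)
Step 10: enter (9,5), '.' pass, move down to (10,5)
Step 11: at (10,5) — EXIT via bottom edge, pos 5
Path length (cell visits): 10

Answer: 10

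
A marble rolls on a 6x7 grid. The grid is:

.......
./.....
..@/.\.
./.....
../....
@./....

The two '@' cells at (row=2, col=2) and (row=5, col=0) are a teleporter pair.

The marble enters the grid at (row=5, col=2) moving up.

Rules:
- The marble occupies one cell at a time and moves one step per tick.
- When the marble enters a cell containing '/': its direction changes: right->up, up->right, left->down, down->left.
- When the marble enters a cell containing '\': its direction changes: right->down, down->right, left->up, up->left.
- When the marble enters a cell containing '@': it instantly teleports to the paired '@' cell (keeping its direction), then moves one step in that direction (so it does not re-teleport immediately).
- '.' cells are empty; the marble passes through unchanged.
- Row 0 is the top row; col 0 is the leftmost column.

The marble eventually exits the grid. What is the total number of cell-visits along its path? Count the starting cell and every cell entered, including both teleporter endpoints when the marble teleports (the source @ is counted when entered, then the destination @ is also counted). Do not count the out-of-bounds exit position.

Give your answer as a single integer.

Answer: 5

Derivation:
Step 1: enter (5,2), '/' deflects up->right, move right to (5,3)
Step 2: enter (5,3), '.' pass, move right to (5,4)
Step 3: enter (5,4), '.' pass, move right to (5,5)
Step 4: enter (5,5), '.' pass, move right to (5,6)
Step 5: enter (5,6), '.' pass, move right to (5,7)
Step 6: at (5,7) — EXIT via right edge, pos 5
Path length (cell visits): 5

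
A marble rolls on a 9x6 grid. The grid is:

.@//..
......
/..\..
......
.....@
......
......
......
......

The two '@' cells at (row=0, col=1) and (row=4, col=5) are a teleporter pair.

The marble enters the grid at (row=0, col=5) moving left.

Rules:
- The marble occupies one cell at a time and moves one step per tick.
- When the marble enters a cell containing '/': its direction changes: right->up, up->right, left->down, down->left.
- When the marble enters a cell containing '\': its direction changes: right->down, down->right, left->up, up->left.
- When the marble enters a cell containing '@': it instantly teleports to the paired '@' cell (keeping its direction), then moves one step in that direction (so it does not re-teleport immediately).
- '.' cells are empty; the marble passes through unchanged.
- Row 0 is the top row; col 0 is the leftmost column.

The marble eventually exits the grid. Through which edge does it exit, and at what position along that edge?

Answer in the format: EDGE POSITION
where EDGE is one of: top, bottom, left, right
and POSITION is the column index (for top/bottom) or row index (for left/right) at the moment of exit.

Step 1: enter (0,5), '.' pass, move left to (0,4)
Step 2: enter (0,4), '.' pass, move left to (0,3)
Step 3: enter (0,3), '/' deflects left->down, move down to (1,3)
Step 4: enter (1,3), '.' pass, move down to (2,3)
Step 5: enter (2,3), '\' deflects down->right, move right to (2,4)
Step 6: enter (2,4), '.' pass, move right to (2,5)
Step 7: enter (2,5), '.' pass, move right to (2,6)
Step 8: at (2,6) — EXIT via right edge, pos 2

Answer: right 2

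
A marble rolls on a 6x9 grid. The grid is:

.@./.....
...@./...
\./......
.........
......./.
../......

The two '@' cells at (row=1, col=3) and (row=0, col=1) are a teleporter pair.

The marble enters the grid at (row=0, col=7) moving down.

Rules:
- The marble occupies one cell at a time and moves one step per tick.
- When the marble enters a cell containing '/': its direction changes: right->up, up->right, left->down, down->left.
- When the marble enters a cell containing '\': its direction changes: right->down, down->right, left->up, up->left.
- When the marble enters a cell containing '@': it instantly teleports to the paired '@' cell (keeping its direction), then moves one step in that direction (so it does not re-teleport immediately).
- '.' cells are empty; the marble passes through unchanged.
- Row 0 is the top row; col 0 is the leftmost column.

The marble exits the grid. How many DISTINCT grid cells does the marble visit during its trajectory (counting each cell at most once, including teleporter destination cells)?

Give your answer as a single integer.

Step 1: enter (0,7), '.' pass, move down to (1,7)
Step 2: enter (1,7), '.' pass, move down to (2,7)
Step 3: enter (2,7), '.' pass, move down to (3,7)
Step 4: enter (3,7), '.' pass, move down to (4,7)
Step 5: enter (4,7), '/' deflects down->left, move left to (4,6)
Step 6: enter (4,6), '.' pass, move left to (4,5)
Step 7: enter (4,5), '.' pass, move left to (4,4)
Step 8: enter (4,4), '.' pass, move left to (4,3)
Step 9: enter (4,3), '.' pass, move left to (4,2)
Step 10: enter (4,2), '.' pass, move left to (4,1)
Step 11: enter (4,1), '.' pass, move left to (4,0)
Step 12: enter (4,0), '.' pass, move left to (4,-1)
Step 13: at (4,-1) — EXIT via left edge, pos 4
Distinct cells visited: 12 (path length 12)

Answer: 12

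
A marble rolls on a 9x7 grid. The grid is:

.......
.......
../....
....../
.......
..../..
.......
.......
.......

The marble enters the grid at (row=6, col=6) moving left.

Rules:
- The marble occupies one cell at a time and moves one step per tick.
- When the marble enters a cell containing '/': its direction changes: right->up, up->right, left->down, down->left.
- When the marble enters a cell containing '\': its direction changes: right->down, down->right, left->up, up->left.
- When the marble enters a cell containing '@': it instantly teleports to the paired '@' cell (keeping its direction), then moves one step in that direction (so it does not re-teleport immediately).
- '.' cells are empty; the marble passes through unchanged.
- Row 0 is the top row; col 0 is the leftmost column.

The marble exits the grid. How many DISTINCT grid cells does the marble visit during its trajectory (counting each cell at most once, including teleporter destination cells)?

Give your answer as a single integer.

Answer: 7

Derivation:
Step 1: enter (6,6), '.' pass, move left to (6,5)
Step 2: enter (6,5), '.' pass, move left to (6,4)
Step 3: enter (6,4), '.' pass, move left to (6,3)
Step 4: enter (6,3), '.' pass, move left to (6,2)
Step 5: enter (6,2), '.' pass, move left to (6,1)
Step 6: enter (6,1), '.' pass, move left to (6,0)
Step 7: enter (6,0), '.' pass, move left to (6,-1)
Step 8: at (6,-1) — EXIT via left edge, pos 6
Distinct cells visited: 7 (path length 7)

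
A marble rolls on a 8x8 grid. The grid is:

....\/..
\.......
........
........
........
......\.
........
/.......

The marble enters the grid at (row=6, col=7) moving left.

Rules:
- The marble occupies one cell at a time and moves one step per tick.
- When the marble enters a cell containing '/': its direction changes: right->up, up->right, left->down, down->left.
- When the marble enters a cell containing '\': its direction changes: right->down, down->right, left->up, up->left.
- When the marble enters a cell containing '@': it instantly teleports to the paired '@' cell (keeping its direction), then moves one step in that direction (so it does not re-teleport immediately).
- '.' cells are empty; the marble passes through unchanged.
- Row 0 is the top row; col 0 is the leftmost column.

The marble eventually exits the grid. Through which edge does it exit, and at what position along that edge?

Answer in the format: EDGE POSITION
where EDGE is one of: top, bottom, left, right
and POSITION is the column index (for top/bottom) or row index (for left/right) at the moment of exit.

Answer: left 6

Derivation:
Step 1: enter (6,7), '.' pass, move left to (6,6)
Step 2: enter (6,6), '.' pass, move left to (6,5)
Step 3: enter (6,5), '.' pass, move left to (6,4)
Step 4: enter (6,4), '.' pass, move left to (6,3)
Step 5: enter (6,3), '.' pass, move left to (6,2)
Step 6: enter (6,2), '.' pass, move left to (6,1)
Step 7: enter (6,1), '.' pass, move left to (6,0)
Step 8: enter (6,0), '.' pass, move left to (6,-1)
Step 9: at (6,-1) — EXIT via left edge, pos 6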